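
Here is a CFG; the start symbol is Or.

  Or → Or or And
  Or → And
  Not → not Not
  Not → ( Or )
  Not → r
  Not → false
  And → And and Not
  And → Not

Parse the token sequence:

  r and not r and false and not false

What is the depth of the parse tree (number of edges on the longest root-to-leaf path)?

[Or [And [And [And [And [Not r]] and [Not not [Not r]]] and [Not false]] and [Not not [Not false]]]]

6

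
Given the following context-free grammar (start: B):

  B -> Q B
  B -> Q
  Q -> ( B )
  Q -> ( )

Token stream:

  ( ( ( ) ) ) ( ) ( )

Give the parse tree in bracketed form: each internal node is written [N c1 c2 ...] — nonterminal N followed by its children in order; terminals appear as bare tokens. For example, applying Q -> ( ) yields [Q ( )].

[B [Q ( [B [Q ( [B [Q ( )]] )]] )] [B [Q ( )] [B [Q ( )]]]]

B
Q B
( B ) B
( Q ) B
( ( B ) ) B
( ( Q ) ) B
( ( ( ) ) ) B
( ( ( ) ) ) Q B
( ( ( ) ) ) ( ) B
( ( ( ) ) ) ( ) Q
( ( ( ) ) ) ( ) ( )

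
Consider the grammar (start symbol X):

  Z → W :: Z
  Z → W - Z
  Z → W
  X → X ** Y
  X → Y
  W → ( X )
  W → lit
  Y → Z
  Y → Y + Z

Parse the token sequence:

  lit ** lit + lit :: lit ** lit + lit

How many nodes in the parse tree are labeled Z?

6

[X [X [X [Y [Z [W lit]]]] ** [Y [Y [Z [W lit]]] + [Z [W lit] :: [Z [W lit]]]]] ** [Y [Y [Z [W lit]]] + [Z [W lit]]]]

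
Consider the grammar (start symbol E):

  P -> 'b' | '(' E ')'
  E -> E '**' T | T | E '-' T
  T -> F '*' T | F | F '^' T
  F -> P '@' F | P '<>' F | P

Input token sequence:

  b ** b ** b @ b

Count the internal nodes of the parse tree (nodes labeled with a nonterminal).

[E [E [E [T [F [P b]]]] ** [T [F [P b]]]] ** [T [F [P b] @ [F [P b]]]]]

14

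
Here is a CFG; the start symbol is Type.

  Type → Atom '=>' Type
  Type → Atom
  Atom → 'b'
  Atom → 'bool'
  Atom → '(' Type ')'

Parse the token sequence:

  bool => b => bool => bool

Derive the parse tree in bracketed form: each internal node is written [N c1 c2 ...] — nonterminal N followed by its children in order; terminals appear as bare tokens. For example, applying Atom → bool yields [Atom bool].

[Type [Atom bool] => [Type [Atom b] => [Type [Atom bool] => [Type [Atom bool]]]]]

Type
Atom => Type
bool => Type
bool => Atom => Type
bool => b => Type
bool => b => Atom => Type
bool => b => bool => Type
bool => b => bool => Atom
bool => b => bool => bool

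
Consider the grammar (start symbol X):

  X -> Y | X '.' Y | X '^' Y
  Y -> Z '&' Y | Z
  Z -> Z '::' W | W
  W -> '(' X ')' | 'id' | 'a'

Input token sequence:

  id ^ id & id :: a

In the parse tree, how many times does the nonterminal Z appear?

4

[X [X [Y [Z [W id]]]] ^ [Y [Z [W id]] & [Y [Z [Z [W id]] :: [W a]]]]]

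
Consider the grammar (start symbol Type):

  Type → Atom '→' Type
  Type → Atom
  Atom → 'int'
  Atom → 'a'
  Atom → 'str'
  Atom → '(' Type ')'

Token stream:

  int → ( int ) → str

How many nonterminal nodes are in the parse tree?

[Type [Atom int] → [Type [Atom ( [Type [Atom int]] )] → [Type [Atom str]]]]

8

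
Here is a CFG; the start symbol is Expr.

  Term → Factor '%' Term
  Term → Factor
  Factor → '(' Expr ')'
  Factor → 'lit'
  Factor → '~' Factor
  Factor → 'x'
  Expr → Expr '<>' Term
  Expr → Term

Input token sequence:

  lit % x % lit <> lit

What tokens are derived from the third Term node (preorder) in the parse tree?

lit

[Expr [Expr [Term [Factor lit] % [Term [Factor x] % [Term [Factor lit]]]]] <> [Term [Factor lit]]]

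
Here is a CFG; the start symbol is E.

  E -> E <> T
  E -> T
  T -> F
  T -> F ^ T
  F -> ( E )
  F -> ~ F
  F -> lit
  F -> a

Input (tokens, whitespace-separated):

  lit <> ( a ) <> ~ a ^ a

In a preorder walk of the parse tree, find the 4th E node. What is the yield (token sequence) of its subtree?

[E [E [E [T [F lit]]] <> [T [F ( [E [T [F a]]] )]]] <> [T [F ~ [F a]] ^ [T [F a]]]]

a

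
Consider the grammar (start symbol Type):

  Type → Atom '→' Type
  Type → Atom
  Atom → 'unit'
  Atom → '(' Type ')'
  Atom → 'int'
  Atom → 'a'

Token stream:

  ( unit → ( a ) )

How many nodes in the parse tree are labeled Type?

4

[Type [Atom ( [Type [Atom unit] → [Type [Atom ( [Type [Atom a]] )]]] )]]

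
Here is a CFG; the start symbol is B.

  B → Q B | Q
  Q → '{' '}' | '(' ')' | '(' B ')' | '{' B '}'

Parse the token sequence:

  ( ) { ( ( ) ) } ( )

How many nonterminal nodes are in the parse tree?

10

[B [Q ( )] [B [Q { [B [Q ( [B [Q ( )]] )]] }] [B [Q ( )]]]]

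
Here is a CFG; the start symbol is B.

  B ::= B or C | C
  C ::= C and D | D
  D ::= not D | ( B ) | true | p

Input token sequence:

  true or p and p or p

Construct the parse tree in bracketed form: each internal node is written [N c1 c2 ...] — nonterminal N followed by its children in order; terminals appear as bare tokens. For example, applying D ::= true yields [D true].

[B [B [B [C [D true]]] or [C [C [D p]] and [D p]]] or [C [D p]]]

B
B or C
B or C or C
C or C or C
D or C or C
true or C or C
true or C and D or C
true or D and D or C
true or p and D or C
true or p and p or C
true or p and p or D
true or p and p or p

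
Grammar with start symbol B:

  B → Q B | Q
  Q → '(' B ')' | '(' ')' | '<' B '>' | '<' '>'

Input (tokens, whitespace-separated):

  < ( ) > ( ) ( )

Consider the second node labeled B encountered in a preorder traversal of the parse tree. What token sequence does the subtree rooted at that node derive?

[B [Q < [B [Q ( )]] >] [B [Q ( )] [B [Q ( )]]]]

( )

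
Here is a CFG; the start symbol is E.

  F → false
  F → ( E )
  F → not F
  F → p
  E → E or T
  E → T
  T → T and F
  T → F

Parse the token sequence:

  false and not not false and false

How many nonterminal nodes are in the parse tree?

[E [T [T [T [F false]] and [F not [F not [F false]]]] and [F false]]]

9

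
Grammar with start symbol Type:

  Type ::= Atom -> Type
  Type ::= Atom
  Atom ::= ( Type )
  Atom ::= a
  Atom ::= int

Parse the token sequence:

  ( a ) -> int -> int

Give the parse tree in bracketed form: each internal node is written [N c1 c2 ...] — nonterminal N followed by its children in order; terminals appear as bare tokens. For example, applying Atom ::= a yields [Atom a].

[Type [Atom ( [Type [Atom a]] )] -> [Type [Atom int] -> [Type [Atom int]]]]

Type
Atom -> Type
( Type ) -> Type
( Atom ) -> Type
( a ) -> Type
( a ) -> Atom -> Type
( a ) -> int -> Type
( a ) -> int -> Atom
( a ) -> int -> int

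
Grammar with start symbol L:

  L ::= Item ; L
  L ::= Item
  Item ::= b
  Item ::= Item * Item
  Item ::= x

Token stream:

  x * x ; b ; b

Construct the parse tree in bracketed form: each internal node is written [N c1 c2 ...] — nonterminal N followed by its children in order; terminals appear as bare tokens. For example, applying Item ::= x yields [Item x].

L
Item ; L
Item * Item ; L
x * Item ; L
x * x ; L
x * x ; Item ; L
x * x ; b ; L
x * x ; b ; Item
x * x ; b ; b

[L [Item [Item x] * [Item x]] ; [L [Item b] ; [L [Item b]]]]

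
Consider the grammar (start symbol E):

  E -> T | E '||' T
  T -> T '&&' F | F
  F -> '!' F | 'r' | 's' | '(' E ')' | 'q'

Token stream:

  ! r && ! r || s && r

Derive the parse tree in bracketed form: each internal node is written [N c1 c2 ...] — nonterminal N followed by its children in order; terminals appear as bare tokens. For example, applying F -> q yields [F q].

E
E || T
T || T
T && F || T
F && F || T
! F && F || T
! r && F || T
! r && ! F || T
! r && ! r || T
! r && ! r || T && F
! r && ! r || F && F
! r && ! r || s && F
! r && ! r || s && r

[E [E [T [T [F ! [F r]]] && [F ! [F r]]]] || [T [T [F s]] && [F r]]]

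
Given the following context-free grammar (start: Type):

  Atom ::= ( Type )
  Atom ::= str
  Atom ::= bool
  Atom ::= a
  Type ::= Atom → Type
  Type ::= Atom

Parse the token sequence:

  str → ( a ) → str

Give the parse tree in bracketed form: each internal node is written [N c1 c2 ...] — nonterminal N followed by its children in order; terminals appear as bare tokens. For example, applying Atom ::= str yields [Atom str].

Type
Atom → Type
str → Type
str → Atom → Type
str → ( Type ) → Type
str → ( Atom ) → Type
str → ( a ) → Type
str → ( a ) → Atom
str → ( a ) → str

[Type [Atom str] → [Type [Atom ( [Type [Atom a]] )] → [Type [Atom str]]]]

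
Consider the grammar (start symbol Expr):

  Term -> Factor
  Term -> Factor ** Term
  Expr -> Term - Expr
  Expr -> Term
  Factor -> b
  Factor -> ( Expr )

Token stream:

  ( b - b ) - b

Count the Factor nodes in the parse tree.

[Expr [Term [Factor ( [Expr [Term [Factor b]] - [Expr [Term [Factor b]]]] )]] - [Expr [Term [Factor b]]]]

4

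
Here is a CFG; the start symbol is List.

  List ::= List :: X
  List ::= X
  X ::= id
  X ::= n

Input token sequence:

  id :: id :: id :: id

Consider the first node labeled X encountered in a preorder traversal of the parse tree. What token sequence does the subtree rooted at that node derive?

id

[List [List [List [List [X id]] :: [X id]] :: [X id]] :: [X id]]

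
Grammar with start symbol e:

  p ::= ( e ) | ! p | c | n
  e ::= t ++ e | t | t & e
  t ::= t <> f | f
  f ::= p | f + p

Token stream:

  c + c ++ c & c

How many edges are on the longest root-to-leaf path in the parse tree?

[e [t [f [f [p c]] + [p c]]] ++ [e [t [f [p c]]] & [e [t [f [p c]]]]]]

6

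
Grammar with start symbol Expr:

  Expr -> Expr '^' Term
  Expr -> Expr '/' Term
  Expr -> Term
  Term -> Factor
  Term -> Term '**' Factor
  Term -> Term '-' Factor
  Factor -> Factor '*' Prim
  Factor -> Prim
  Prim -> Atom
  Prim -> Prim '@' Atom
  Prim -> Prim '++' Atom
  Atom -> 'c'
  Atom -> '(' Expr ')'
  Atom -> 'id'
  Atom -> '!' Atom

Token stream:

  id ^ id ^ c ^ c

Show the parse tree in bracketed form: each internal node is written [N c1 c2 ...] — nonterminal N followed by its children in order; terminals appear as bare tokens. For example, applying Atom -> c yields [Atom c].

[Expr [Expr [Expr [Expr [Term [Factor [Prim [Atom id]]]]] ^ [Term [Factor [Prim [Atom id]]]]] ^ [Term [Factor [Prim [Atom c]]]]] ^ [Term [Factor [Prim [Atom c]]]]]

Expr
Expr ^ Term
Expr ^ Term ^ Term
Expr ^ Term ^ Term ^ Term
Term ^ Term ^ Term ^ Term
Factor ^ Term ^ Term ^ Term
Prim ^ Term ^ Term ^ Term
Atom ^ Term ^ Term ^ Term
id ^ Term ^ Term ^ Term
id ^ Factor ^ Term ^ Term
id ^ Prim ^ Term ^ Term
id ^ Atom ^ Term ^ Term
id ^ id ^ Term ^ Term
id ^ id ^ Factor ^ Term
id ^ id ^ Prim ^ Term
id ^ id ^ Atom ^ Term
id ^ id ^ c ^ Term
id ^ id ^ c ^ Factor
id ^ id ^ c ^ Prim
id ^ id ^ c ^ Atom
id ^ id ^ c ^ c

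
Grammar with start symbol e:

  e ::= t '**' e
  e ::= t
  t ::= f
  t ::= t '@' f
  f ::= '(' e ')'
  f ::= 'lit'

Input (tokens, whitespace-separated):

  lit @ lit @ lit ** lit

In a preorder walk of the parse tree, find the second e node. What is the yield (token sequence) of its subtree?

[e [t [t [t [f lit]] @ [f lit]] @ [f lit]] ** [e [t [f lit]]]]

lit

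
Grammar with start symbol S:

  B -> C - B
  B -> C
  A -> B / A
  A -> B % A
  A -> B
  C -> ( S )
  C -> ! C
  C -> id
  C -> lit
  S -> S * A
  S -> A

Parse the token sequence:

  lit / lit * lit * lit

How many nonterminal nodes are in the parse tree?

[S [S [S [A [B [C lit]] / [A [B [C lit]]]]] * [A [B [C lit]]]] * [A [B [C lit]]]]

15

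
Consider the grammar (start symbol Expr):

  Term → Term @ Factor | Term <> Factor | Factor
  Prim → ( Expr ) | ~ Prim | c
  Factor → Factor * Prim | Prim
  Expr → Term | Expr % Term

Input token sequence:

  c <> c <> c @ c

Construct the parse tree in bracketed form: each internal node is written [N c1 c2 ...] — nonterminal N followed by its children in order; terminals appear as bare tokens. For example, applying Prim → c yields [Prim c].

Expr
Term
Term @ Factor
Term <> Factor @ Factor
Term <> Factor <> Factor @ Factor
Factor <> Factor <> Factor @ Factor
Prim <> Factor <> Factor @ Factor
c <> Factor <> Factor @ Factor
c <> Prim <> Factor @ Factor
c <> c <> Factor @ Factor
c <> c <> Prim @ Factor
c <> c <> c @ Factor
c <> c <> c @ Prim
c <> c <> c @ c

[Expr [Term [Term [Term [Term [Factor [Prim c]]] <> [Factor [Prim c]]] <> [Factor [Prim c]]] @ [Factor [Prim c]]]]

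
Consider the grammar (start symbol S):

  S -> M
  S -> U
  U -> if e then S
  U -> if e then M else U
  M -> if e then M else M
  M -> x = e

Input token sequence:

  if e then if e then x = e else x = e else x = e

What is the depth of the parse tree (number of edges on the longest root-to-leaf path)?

[S [M if e then [M if e then [M x = e] else [M x = e]] else [M x = e]]]

4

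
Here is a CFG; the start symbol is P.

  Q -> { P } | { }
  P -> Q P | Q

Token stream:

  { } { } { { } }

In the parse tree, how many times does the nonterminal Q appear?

[P [Q { }] [P [Q { }] [P [Q { [P [Q { }]] }]]]]

4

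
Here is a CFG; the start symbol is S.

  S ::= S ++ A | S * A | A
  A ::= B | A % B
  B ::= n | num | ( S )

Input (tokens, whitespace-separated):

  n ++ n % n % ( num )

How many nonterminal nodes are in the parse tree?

13

[S [S [A [B n]]] ++ [A [A [A [B n]] % [B n]] % [B ( [S [A [B num]]] )]]]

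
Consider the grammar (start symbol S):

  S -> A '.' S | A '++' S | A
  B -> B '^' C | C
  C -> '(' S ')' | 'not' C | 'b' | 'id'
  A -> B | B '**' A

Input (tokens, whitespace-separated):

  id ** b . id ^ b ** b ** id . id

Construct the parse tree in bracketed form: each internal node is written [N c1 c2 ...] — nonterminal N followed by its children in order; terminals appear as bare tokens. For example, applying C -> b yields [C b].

[S [A [B [C id]] ** [A [B [C b]]]] . [S [A [B [B [C id]] ^ [C b]] ** [A [B [C b]] ** [A [B [C id]]]]] . [S [A [B [C id]]]]]]

S
A . S
B ** A . S
C ** A . S
id ** A . S
id ** B . S
id ** C . S
id ** b . S
id ** b . A . S
id ** b . B ** A . S
id ** b . B ^ C ** A . S
id ** b . C ^ C ** A . S
id ** b . id ^ C ** A . S
id ** b . id ^ b ** A . S
id ** b . id ^ b ** B ** A . S
id ** b . id ^ b ** C ** A . S
id ** b . id ^ b ** b ** A . S
id ** b . id ^ b ** b ** B . S
id ** b . id ^ b ** b ** C . S
id ** b . id ^ b ** b ** id . S
id ** b . id ^ b ** b ** id . A
id ** b . id ^ b ** b ** id . B
id ** b . id ^ b ** b ** id . C
id ** b . id ^ b ** b ** id . id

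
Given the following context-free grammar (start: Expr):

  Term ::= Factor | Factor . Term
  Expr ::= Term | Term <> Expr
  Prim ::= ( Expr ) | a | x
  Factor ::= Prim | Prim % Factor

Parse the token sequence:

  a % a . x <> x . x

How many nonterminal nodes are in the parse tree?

[Expr [Term [Factor [Prim a] % [Factor [Prim a]]] . [Term [Factor [Prim x]]]] <> [Expr [Term [Factor [Prim x]] . [Term [Factor [Prim x]]]]]]

16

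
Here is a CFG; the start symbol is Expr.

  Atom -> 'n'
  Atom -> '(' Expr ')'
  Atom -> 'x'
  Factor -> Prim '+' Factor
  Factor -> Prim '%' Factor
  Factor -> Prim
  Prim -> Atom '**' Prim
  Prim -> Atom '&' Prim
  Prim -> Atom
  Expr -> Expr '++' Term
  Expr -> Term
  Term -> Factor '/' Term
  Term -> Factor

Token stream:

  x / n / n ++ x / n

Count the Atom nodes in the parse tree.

[Expr [Expr [Term [Factor [Prim [Atom x]]] / [Term [Factor [Prim [Atom n]]] / [Term [Factor [Prim [Atom n]]]]]]] ++ [Term [Factor [Prim [Atom x]]] / [Term [Factor [Prim [Atom n]]]]]]

5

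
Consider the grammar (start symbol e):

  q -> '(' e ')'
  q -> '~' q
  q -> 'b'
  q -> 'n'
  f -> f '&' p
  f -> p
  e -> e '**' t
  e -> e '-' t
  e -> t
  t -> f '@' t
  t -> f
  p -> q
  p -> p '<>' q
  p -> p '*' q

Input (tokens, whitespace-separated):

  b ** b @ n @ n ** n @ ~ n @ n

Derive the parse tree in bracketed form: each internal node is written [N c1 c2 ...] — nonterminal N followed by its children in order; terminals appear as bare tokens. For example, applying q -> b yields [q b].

[e [e [e [t [f [p [q b]]]]] ** [t [f [p [q b]]] @ [t [f [p [q n]]] @ [t [f [p [q n]]]]]]] ** [t [f [p [q n]]] @ [t [f [p [q ~ [q n]]]] @ [t [f [p [q n]]]]]]]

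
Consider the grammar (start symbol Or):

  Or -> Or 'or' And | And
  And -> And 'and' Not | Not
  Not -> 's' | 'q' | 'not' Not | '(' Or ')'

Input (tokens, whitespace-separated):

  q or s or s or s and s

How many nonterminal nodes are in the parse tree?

[Or [Or [Or [Or [And [Not q]]] or [And [Not s]]] or [And [Not s]]] or [And [And [Not s]] and [Not s]]]

14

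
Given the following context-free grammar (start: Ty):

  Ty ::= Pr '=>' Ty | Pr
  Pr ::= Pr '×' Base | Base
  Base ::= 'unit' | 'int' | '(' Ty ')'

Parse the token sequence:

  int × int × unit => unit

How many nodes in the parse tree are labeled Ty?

[Ty [Pr [Pr [Pr [Base int]] × [Base int]] × [Base unit]] => [Ty [Pr [Base unit]]]]

2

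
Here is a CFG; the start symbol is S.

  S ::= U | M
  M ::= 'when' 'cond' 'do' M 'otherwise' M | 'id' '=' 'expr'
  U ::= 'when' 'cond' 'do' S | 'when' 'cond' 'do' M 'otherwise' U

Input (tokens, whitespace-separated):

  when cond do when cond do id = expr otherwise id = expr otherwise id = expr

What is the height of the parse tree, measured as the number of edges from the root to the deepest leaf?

[S [M when cond do [M when cond do [M id = expr] otherwise [M id = expr]] otherwise [M id = expr]]]

4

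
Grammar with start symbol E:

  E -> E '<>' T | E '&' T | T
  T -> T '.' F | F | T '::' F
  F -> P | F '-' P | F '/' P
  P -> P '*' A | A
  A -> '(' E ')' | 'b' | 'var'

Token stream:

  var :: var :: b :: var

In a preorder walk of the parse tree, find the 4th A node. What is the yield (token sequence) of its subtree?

[E [T [T [T [T [F [P [A var]]]] :: [F [P [A var]]]] :: [F [P [A b]]]] :: [F [P [A var]]]]]

var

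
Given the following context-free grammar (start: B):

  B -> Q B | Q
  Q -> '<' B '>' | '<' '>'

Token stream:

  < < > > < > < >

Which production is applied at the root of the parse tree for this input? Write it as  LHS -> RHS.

[B [Q < [B [Q < >]] >] [B [Q < >] [B [Q < >]]]]

B -> Q B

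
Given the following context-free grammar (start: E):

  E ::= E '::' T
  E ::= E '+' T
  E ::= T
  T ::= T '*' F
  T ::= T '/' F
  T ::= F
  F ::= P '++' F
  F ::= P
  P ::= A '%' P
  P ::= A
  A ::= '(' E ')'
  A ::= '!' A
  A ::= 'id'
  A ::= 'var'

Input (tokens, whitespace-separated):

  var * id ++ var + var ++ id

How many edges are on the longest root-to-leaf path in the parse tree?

[E [E [T [T [F [P [A var]]]] * [F [P [A id]] ++ [F [P [A var]]]]]] + [T [F [P [A var]] ++ [F [P [A id]]]]]]

7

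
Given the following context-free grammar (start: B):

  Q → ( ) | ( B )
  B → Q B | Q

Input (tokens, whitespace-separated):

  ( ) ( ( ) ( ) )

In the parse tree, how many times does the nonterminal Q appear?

4

[B [Q ( )] [B [Q ( [B [Q ( )] [B [Q ( )]]] )]]]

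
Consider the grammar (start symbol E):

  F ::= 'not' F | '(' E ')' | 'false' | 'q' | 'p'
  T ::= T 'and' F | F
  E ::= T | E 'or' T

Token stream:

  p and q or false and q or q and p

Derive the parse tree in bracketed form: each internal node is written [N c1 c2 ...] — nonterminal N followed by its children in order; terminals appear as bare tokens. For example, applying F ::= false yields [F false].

E
E or T
E or T or T
T or T or T
T and F or T or T
F and F or T or T
p and F or T or T
p and q or T or T
p and q or T and F or T
p and q or F and F or T
p and q or false and F or T
p and q or false and q or T
p and q or false and q or T and F
p and q or false and q or F and F
p and q or false and q or q and F
p and q or false and q or q and p

[E [E [E [T [T [F p]] and [F q]]] or [T [T [F false]] and [F q]]] or [T [T [F q]] and [F p]]]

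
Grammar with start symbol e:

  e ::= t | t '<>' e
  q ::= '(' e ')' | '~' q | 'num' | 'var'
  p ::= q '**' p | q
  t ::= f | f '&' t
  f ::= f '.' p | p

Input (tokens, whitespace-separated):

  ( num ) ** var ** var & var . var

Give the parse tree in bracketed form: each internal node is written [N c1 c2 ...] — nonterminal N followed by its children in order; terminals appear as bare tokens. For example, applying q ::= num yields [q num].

[e [t [f [p [q ( [e [t [f [p [q num]]]]] )] ** [p [q var] ** [p [q var]]]]] & [t [f [f [p [q var]]] . [p [q var]]]]]]

e
t
f & t
p & t
q ** p & t
( e ) ** p & t
( t ) ** p & t
( f ) ** p & t
( p ) ** p & t
( q ) ** p & t
( num ) ** p & t
( num ) ** q ** p & t
( num ) ** var ** p & t
( num ) ** var ** q & t
( num ) ** var ** var & t
( num ) ** var ** var & f
( num ) ** var ** var & f . p
( num ) ** var ** var & p . p
( num ) ** var ** var & q . p
( num ) ** var ** var & var . p
( num ) ** var ** var & var . q
( num ) ** var ** var & var . var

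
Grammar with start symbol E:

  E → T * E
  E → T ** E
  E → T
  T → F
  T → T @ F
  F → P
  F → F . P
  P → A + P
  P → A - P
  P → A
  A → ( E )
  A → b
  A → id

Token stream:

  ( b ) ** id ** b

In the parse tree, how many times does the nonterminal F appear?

4

[E [T [F [P [A ( [E [T [F [P [A b]]]]] )]]]] ** [E [T [F [P [A id]]]] ** [E [T [F [P [A b]]]]]]]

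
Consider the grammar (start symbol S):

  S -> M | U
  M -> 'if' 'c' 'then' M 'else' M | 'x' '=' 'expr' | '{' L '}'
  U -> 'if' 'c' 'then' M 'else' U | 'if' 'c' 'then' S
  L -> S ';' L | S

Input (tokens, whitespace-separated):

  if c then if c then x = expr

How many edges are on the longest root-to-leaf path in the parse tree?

6

[S [U if c then [S [U if c then [S [M x = expr]]]]]]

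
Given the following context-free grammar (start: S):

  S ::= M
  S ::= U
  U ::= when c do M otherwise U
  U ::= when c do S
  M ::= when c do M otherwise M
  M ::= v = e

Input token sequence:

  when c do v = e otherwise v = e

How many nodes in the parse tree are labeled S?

1

[S [M when c do [M v = e] otherwise [M v = e]]]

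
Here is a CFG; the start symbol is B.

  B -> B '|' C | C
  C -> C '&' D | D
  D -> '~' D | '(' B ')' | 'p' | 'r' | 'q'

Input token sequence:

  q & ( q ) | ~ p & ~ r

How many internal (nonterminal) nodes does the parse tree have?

15

[B [B [C [C [D q]] & [D ( [B [C [D q]]] )]]] | [C [C [D ~ [D p]]] & [D ~ [D r]]]]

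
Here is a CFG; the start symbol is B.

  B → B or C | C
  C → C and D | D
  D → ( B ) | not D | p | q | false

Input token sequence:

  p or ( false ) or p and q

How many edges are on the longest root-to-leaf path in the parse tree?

[B [B [B [C [D p]]] or [C [D ( [B [C [D false]]] )]]] or [C [C [D p]] and [D q]]]

7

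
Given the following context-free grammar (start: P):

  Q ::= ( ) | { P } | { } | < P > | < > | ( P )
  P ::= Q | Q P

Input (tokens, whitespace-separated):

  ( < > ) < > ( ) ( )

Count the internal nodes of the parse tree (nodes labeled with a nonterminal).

10

[P [Q ( [P [Q < >]] )] [P [Q < >] [P [Q ( )] [P [Q ( )]]]]]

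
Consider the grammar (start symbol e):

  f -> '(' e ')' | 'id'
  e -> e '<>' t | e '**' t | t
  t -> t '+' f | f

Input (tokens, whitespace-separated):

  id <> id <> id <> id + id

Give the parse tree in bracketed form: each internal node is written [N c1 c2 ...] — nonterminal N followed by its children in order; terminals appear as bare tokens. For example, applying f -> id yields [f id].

e
e <> t
e <> t <> t
e <> t <> t <> t
t <> t <> t <> t
f <> t <> t <> t
id <> t <> t <> t
id <> f <> t <> t
id <> id <> t <> t
id <> id <> f <> t
id <> id <> id <> t
id <> id <> id <> t + f
id <> id <> id <> f + f
id <> id <> id <> id + f
id <> id <> id <> id + id

[e [e [e [e [t [f id]]] <> [t [f id]]] <> [t [f id]]] <> [t [t [f id]] + [f id]]]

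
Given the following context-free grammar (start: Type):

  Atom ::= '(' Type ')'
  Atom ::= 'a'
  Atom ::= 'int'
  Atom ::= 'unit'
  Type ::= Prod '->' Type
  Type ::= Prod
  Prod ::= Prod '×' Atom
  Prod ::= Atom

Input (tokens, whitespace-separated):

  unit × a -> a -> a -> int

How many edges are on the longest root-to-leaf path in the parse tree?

[Type [Prod [Prod [Atom unit]] × [Atom a]] -> [Type [Prod [Atom a]] -> [Type [Prod [Atom a]] -> [Type [Prod [Atom int]]]]]]

6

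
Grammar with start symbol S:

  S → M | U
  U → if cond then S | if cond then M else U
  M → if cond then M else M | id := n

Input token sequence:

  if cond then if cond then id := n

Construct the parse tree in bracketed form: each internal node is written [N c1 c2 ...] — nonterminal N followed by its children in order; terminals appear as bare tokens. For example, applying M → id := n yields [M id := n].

[S [U if cond then [S [U if cond then [S [M id := n]]]]]]

S
U
if cond then S
if cond then U
if cond then if cond then S
if cond then if cond then M
if cond then if cond then id := n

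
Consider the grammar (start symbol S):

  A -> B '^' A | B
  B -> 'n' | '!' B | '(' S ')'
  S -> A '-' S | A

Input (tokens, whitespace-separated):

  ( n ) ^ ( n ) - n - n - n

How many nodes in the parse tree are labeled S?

6

[S [A [B ( [S [A [B n]]] )] ^ [A [B ( [S [A [B n]]] )]]] - [S [A [B n]] - [S [A [B n]] - [S [A [B n]]]]]]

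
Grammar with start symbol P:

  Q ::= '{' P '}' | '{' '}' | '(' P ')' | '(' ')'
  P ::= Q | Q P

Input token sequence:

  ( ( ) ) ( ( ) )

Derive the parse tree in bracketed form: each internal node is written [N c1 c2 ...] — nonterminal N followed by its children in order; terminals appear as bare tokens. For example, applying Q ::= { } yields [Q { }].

[P [Q ( [P [Q ( )]] )] [P [Q ( [P [Q ( )]] )]]]

P
Q P
( P ) P
( Q ) P
( ( ) ) P
( ( ) ) Q
( ( ) ) ( P )
( ( ) ) ( Q )
( ( ) ) ( ( ) )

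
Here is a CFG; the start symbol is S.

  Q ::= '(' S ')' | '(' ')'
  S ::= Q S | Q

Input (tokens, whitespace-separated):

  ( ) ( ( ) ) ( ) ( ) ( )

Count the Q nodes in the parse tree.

6

[S [Q ( )] [S [Q ( [S [Q ( )]] )] [S [Q ( )] [S [Q ( )] [S [Q ( )]]]]]]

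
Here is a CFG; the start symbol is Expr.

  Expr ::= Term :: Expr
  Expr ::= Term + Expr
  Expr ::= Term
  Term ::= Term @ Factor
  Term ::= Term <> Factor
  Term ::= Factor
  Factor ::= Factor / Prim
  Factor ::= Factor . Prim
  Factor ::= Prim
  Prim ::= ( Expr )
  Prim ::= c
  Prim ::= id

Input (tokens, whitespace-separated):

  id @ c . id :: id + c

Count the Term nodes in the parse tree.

[Expr [Term [Term [Factor [Prim id]]] @ [Factor [Factor [Prim c]] . [Prim id]]] :: [Expr [Term [Factor [Prim id]]] + [Expr [Term [Factor [Prim c]]]]]]

4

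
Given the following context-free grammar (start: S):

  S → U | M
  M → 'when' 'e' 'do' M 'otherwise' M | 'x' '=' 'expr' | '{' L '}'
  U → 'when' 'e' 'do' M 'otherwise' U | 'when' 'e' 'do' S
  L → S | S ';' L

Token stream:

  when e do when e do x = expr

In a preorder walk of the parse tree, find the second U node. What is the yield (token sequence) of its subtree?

when e do x = expr

[S [U when e do [S [U when e do [S [M x = expr]]]]]]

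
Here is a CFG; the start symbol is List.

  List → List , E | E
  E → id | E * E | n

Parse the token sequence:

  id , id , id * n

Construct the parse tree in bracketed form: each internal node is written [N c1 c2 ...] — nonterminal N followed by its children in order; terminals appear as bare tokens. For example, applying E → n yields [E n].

[List [List [List [E id]] , [E id]] , [E [E id] * [E n]]]

List
List , E
List , E , E
E , E , E
id , E , E
id , id , E
id , id , E * E
id , id , id * E
id , id , id * n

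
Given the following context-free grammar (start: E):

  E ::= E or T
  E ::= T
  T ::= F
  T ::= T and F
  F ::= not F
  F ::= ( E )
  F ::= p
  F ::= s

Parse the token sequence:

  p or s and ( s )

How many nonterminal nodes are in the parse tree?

[E [E [T [F p]]] or [T [T [F s]] and [F ( [E [T [F s]]] )]]]

11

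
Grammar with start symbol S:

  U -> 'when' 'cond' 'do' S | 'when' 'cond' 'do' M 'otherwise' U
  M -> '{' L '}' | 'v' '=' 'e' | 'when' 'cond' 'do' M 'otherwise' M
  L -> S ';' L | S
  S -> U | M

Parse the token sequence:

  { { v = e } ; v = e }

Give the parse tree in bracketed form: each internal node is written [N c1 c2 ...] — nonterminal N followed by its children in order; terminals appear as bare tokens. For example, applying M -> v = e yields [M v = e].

[S [M { [L [S [M { [L [S [M v = e]]] }]] ; [L [S [M v = e]]]] }]]

S
M
{ L }
{ S ; L }
{ M ; L }
{ { L } ; L }
{ { S } ; L }
{ { M } ; L }
{ { v = e } ; L }
{ { v = e } ; S }
{ { v = e } ; M }
{ { v = e } ; v = e }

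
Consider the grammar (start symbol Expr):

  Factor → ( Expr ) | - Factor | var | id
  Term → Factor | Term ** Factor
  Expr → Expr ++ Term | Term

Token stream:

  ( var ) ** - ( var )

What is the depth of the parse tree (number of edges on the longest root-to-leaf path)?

7

[Expr [Term [Term [Factor ( [Expr [Term [Factor var]]] )]] ** [Factor - [Factor ( [Expr [Term [Factor var]]] )]]]]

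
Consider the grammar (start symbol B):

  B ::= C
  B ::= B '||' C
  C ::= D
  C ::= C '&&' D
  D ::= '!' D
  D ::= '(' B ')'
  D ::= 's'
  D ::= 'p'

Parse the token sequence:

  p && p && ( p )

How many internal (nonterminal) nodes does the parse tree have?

[B [C [C [C [D p]] && [D p]] && [D ( [B [C [D p]]] )]]]

10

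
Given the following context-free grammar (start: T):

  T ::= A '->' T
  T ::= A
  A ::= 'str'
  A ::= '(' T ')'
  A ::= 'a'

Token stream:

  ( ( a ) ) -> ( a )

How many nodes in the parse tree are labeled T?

[T [A ( [T [A ( [T [A a]] )]] )] -> [T [A ( [T [A a]] )]]]

5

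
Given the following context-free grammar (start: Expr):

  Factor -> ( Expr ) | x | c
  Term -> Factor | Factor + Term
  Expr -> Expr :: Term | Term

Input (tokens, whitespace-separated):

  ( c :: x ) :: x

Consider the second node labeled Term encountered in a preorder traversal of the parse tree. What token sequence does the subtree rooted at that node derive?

[Expr [Expr [Term [Factor ( [Expr [Expr [Term [Factor c]]] :: [Term [Factor x]]] )]]] :: [Term [Factor x]]]

c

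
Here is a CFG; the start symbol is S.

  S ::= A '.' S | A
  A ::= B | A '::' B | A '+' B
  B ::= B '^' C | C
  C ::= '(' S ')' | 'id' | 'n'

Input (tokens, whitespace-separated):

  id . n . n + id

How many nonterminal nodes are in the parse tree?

15

[S [A [B [C id]]] . [S [A [B [C n]]] . [S [A [A [B [C n]]] + [B [C id]]]]]]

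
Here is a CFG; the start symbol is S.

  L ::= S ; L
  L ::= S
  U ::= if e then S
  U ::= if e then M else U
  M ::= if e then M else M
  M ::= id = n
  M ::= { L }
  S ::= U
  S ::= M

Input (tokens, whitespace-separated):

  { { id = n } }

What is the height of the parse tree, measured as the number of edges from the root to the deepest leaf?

8

[S [M { [L [S [M { [L [S [M id = n]]] }]]] }]]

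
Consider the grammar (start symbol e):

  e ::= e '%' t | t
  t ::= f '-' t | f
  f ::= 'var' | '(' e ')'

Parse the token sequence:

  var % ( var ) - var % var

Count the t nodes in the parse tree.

5

[e [e [e [t [f var]]] % [t [f ( [e [t [f var]]] )] - [t [f var]]]] % [t [f var]]]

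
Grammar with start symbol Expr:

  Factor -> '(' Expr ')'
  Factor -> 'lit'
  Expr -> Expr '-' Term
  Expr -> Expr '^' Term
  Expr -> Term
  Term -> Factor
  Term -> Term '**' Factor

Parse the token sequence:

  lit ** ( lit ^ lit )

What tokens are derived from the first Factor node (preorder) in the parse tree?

lit

[Expr [Term [Term [Factor lit]] ** [Factor ( [Expr [Expr [Term [Factor lit]]] ^ [Term [Factor lit]]] )]]]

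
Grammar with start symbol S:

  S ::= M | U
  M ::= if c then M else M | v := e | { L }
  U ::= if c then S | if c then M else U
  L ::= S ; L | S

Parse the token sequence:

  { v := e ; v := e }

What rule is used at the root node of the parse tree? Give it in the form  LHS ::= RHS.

S ::= M

[S [M { [L [S [M v := e]] ; [L [S [M v := e]]]] }]]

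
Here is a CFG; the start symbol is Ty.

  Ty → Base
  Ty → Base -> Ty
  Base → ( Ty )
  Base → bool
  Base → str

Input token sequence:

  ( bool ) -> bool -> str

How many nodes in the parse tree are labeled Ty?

4

[Ty [Base ( [Ty [Base bool]] )] -> [Ty [Base bool] -> [Ty [Base str]]]]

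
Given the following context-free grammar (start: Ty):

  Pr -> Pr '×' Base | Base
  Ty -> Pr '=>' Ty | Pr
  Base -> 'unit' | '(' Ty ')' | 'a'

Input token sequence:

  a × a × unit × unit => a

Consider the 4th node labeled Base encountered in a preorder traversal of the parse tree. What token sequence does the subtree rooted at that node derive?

[Ty [Pr [Pr [Pr [Pr [Base a]] × [Base a]] × [Base unit]] × [Base unit]] => [Ty [Pr [Base a]]]]

unit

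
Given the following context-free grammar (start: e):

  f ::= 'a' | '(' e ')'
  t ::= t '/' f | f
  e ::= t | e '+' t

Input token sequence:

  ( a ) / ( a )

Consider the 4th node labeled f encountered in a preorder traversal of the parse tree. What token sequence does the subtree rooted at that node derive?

a

[e [t [t [f ( [e [t [f a]]] )]] / [f ( [e [t [f a]]] )]]]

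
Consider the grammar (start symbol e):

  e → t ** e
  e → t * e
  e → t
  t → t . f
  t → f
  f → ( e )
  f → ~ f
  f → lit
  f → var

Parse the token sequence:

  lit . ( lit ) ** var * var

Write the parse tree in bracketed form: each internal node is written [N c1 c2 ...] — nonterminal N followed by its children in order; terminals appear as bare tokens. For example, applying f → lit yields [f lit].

e
t ** e
t . f ** e
f . f ** e
lit . f ** e
lit . ( e ) ** e
lit . ( t ) ** e
lit . ( f ) ** e
lit . ( lit ) ** e
lit . ( lit ) ** t * e
lit . ( lit ) ** f * e
lit . ( lit ) ** var * e
lit . ( lit ) ** var * t
lit . ( lit ) ** var * f
lit . ( lit ) ** var * var

[e [t [t [f lit]] . [f ( [e [t [f lit]]] )]] ** [e [t [f var]] * [e [t [f var]]]]]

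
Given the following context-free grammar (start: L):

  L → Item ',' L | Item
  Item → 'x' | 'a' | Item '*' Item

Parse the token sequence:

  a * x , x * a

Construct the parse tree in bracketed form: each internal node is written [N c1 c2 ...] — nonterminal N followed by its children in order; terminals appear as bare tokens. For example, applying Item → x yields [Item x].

L
Item , L
Item * Item , L
a * Item , L
a * x , L
a * x , Item
a * x , Item * Item
a * x , x * Item
a * x , x * a

[L [Item [Item a] * [Item x]] , [L [Item [Item x] * [Item a]]]]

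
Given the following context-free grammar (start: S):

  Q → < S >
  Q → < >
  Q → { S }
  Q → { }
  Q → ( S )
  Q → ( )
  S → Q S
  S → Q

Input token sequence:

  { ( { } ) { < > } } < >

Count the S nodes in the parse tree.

6

[S [Q { [S [Q ( [S [Q { }]] )] [S [Q { [S [Q < >]] }]]] }] [S [Q < >]]]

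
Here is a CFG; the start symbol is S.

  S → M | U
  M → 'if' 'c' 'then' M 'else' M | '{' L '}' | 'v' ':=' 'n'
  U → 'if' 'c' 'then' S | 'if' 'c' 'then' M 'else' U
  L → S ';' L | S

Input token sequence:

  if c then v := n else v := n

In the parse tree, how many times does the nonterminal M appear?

3

[S [M if c then [M v := n] else [M v := n]]]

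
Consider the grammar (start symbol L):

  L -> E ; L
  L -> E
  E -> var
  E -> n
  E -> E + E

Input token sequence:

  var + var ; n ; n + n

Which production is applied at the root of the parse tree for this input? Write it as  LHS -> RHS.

L -> E ; L

[L [E [E var] + [E var]] ; [L [E n] ; [L [E [E n] + [E n]]]]]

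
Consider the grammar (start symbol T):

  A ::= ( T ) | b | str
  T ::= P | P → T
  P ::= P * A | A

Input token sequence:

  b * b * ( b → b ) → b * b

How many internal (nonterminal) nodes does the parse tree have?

[T [P [P [P [A b]] * [A b]] * [A ( [T [P [A b]] → [T [P [A b]]]] )]] → [T [P [P [A b]] * [A b]]]]

18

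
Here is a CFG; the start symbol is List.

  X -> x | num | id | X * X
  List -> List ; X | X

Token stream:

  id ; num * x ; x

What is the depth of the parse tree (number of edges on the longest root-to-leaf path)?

[List [List [List [X id]] ; [X [X num] * [X x]]] ; [X x]]

4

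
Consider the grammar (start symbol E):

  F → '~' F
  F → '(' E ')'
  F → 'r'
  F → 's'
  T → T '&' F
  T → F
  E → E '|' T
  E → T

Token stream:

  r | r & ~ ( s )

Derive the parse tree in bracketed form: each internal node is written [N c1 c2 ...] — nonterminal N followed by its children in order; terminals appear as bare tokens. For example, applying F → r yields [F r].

[E [E [T [F r]]] | [T [T [F r]] & [F ~ [F ( [E [T [F s]]] )]]]]

E
E | T
T | T
F | T
r | T
r | T & F
r | F & F
r | r & F
r | r & ~ F
r | r & ~ ( E )
r | r & ~ ( T )
r | r & ~ ( F )
r | r & ~ ( s )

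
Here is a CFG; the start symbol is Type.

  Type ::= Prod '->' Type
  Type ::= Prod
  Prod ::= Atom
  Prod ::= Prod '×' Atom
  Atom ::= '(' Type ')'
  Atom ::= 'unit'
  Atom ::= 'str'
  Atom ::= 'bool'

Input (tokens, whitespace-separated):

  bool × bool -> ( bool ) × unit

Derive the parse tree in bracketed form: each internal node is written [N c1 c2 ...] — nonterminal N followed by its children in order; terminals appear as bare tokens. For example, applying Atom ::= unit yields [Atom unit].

Type
Prod -> Type
Prod × Atom -> Type
Atom × Atom -> Type
bool × Atom -> Type
bool × bool -> Type
bool × bool -> Prod
bool × bool -> Prod × Atom
bool × bool -> Atom × Atom
bool × bool -> ( Type ) × Atom
bool × bool -> ( Prod ) × Atom
bool × bool -> ( Atom ) × Atom
bool × bool -> ( bool ) × Atom
bool × bool -> ( bool ) × unit

[Type [Prod [Prod [Atom bool]] × [Atom bool]] -> [Type [Prod [Prod [Atom ( [Type [Prod [Atom bool]]] )]] × [Atom unit]]]]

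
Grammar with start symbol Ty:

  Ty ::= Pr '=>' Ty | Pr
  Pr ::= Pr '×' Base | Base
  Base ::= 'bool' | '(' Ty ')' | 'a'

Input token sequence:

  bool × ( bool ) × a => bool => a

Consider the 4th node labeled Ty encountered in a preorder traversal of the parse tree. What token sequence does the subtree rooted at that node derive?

a

[Ty [Pr [Pr [Pr [Base bool]] × [Base ( [Ty [Pr [Base bool]]] )]] × [Base a]] => [Ty [Pr [Base bool]] => [Ty [Pr [Base a]]]]]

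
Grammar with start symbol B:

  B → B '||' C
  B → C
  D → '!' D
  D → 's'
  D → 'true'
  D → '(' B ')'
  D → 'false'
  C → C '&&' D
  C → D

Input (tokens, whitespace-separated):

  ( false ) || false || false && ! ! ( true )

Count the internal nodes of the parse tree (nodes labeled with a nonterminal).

[B [B [B [C [D ( [B [C [D false]]] )]]] || [C [D false]]] || [C [C [D false]] && [D ! [D ! [D ( [B [C [D true]]] )]]]]]

19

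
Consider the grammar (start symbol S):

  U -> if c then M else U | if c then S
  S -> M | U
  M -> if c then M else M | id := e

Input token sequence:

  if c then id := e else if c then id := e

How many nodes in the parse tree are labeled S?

2

[S [U if c then [M id := e] else [U if c then [S [M id := e]]]]]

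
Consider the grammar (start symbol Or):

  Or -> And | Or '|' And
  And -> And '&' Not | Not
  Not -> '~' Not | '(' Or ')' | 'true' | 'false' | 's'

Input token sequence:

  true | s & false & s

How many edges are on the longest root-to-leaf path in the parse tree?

[Or [Or [And [Not true]]] | [And [And [And [Not s]] & [Not false]] & [Not s]]]

5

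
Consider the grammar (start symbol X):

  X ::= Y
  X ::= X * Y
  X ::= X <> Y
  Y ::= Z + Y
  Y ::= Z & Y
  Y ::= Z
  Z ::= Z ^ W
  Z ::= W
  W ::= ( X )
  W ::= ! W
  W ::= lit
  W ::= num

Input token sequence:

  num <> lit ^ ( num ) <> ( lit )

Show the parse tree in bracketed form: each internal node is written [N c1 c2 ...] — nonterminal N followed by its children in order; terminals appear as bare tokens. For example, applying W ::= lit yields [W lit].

[X [X [X [Y [Z [W num]]]] <> [Y [Z [Z [W lit]] ^ [W ( [X [Y [Z [W num]]]] )]]]] <> [Y [Z [W ( [X [Y [Z [W lit]]]] )]]]]

X
X <> Y
X <> Y <> Y
Y <> Y <> Y
Z <> Y <> Y
W <> Y <> Y
num <> Y <> Y
num <> Z <> Y
num <> Z ^ W <> Y
num <> W ^ W <> Y
num <> lit ^ W <> Y
num <> lit ^ ( X ) <> Y
num <> lit ^ ( Y ) <> Y
num <> lit ^ ( Z ) <> Y
num <> lit ^ ( W ) <> Y
num <> lit ^ ( num ) <> Y
num <> lit ^ ( num ) <> Z
num <> lit ^ ( num ) <> W
num <> lit ^ ( num ) <> ( X )
num <> lit ^ ( num ) <> ( Y )
num <> lit ^ ( num ) <> ( Z )
num <> lit ^ ( num ) <> ( W )
num <> lit ^ ( num ) <> ( lit )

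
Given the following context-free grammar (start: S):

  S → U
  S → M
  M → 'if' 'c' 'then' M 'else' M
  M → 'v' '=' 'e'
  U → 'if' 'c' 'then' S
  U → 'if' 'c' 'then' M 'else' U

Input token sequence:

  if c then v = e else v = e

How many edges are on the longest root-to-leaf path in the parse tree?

3

[S [M if c then [M v = e] else [M v = e]]]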